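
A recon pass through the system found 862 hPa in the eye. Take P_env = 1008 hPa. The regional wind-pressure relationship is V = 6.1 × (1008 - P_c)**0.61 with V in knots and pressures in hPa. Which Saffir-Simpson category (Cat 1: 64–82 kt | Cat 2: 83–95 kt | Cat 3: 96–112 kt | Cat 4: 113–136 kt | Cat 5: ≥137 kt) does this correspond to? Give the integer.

ΔP = 1008 − 862 = 146 hPa.
V ≈ 6.1 × 146^0.61 = 6.1 × 20.91 ≈ 128 kt.
128 kt falls in the Category 4 band.

4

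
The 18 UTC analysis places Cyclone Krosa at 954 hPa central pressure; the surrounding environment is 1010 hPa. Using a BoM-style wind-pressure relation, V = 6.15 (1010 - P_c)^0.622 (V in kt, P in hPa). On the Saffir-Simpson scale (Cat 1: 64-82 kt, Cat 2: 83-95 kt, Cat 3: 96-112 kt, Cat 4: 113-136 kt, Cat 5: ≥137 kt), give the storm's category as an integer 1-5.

ΔP = 1010 − 954 = 56 hPa.
V ≈ 6.15 × 56^0.622 = 6.15 × 12.23 ≈ 75 kt.
75 kt falls in the Category 1 band.

1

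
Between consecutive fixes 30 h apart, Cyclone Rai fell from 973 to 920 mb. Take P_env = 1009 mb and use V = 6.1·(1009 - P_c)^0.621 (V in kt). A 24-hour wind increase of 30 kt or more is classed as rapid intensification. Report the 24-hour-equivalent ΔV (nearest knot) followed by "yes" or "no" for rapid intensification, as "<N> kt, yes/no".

34 kt, yes

V₁: ΔP = 36, V ≈ 6.1 × 36^0.621 ≈ 56.47 kt.
V₂: ΔP = 89, V ≈ 6.1 × 89^0.621 ≈ 99.06 kt.
ΔV over 30 h = 42.59 kt → 24 h equivalent = 42.59 × 24/30 ≈ 34.07 kt.
34 kt ≥ 30 kt ⇒ rapid intensification.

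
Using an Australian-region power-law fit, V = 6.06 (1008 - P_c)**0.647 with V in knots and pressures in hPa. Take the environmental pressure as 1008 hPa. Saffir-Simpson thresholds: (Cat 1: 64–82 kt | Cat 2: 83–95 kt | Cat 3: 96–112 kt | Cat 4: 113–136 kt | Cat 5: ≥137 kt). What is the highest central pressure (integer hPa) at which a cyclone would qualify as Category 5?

884 hPa

Category 5 begins at V = 137 kt.
Required ΔP = (137/6.06)^(1/0.647) = 22.607^1.546 ≈ 123.91 hPa.
P_c ≤ 1008 − 123.91 = 884.09, so the highest integer P_c is 884 hPa.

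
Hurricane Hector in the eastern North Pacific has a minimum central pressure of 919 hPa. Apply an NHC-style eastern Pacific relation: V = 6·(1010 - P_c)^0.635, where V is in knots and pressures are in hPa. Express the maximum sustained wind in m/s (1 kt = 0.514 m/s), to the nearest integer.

54 m/s

ΔP = 1010 − 919 = 91 hPa.
V ≈ 6 × 91^0.635 = 6 × 17.538 ≈ 105.231 kt.
105.231 × 0.514 ≈ 54.09 m/s → 54 m/s.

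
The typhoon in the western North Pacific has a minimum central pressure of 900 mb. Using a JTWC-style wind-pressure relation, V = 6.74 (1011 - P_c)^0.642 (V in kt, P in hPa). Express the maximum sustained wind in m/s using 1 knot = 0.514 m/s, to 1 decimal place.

ΔP = 1011 − 900 = 111 mb.
V ≈ 6.74 × 111^0.642 = 6.74 × 20.564 ≈ 138.598 kt.
138.598 × 0.514 ≈ 71.24 m/s → 71.2 m/s.

71.2 m/s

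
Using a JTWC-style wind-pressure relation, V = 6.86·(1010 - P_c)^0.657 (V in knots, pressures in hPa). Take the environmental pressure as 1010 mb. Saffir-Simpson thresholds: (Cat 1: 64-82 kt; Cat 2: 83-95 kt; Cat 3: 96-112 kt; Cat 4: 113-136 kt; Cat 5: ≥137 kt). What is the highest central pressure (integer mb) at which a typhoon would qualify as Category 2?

Category 2 begins at V = 83 kt.
Required ΔP = (83/6.86)^(1/0.657) = 12.099^1.522 ≈ 44.47 mb.
P_c ≤ 1010 − 44.47 = 965.53, so the highest integer P_c is 965 mb.

965 mb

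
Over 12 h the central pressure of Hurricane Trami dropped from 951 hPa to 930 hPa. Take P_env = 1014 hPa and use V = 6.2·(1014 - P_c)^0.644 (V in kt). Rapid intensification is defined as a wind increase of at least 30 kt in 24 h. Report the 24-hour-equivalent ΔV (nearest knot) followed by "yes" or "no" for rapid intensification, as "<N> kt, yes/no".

V₁: ΔP = 63, V ≈ 6.2 × 63^0.644 ≈ 89.36 kt.
V₂: ΔP = 84, V ≈ 6.2 × 84^0.644 ≈ 107.55 kt.
ΔV over 12 h = 18.19 kt → 24 h equivalent = 18.19 × 24/12 ≈ 36.38 kt.
36 kt ≥ 30 kt ⇒ rapid intensification.

36 kt, yes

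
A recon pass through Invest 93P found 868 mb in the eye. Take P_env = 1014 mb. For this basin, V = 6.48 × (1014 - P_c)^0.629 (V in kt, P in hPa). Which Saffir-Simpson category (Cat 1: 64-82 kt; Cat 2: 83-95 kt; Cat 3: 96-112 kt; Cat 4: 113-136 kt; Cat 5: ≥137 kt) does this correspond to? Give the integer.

ΔP = 1014 − 868 = 146 mb.
V ≈ 6.48 × 146^0.629 = 6.48 × 22.98 ≈ 149 kt.
149 kt falls in the Category 5 band.

5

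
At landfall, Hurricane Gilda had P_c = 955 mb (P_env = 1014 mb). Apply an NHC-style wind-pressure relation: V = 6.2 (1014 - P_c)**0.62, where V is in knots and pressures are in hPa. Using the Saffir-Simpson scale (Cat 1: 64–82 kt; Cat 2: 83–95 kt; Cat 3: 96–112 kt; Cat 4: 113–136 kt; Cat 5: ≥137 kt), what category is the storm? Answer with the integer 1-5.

1

ΔP = 1014 − 955 = 59 mb.
V ≈ 6.2 × 59^0.62 = 6.2 × 12.53 ≈ 78 kt.
78 kt falls in the Category 1 band.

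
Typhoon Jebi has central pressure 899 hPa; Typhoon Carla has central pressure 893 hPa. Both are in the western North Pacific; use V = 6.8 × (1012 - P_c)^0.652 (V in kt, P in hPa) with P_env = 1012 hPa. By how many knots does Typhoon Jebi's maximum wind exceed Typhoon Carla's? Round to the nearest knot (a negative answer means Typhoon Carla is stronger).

-5 kt

Typhoon Jebi: ΔP = 113; V ≈ 6.8 × 113^0.652 ≈ 148.29 kt.
Typhoon Carla: ΔP = 119; V ≈ 6.8 × 119^0.652 ≈ 153.38 kt.
Difference ≈ 148.29 − 153.38 = -5.09 → -5 kt.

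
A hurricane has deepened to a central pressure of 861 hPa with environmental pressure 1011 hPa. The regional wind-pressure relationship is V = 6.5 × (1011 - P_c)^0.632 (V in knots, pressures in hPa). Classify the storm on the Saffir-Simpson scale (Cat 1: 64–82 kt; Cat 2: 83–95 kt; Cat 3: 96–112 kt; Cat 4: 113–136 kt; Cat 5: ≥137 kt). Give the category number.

5

ΔP = 1011 − 861 = 150 hPa.
V ≈ 6.5 × 150^0.632 = 6.5 × 23.73 ≈ 154 kt.
154 kt falls in the Category 5 band.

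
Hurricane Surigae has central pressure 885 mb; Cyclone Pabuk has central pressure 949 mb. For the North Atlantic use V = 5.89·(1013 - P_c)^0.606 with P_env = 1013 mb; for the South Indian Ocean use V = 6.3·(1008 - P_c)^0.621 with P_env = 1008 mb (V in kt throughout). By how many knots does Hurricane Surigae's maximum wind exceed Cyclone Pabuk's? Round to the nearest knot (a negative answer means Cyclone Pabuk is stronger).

32 kt

Hurricane Surigae: ΔP = 128; V ≈ 5.89 × 128^0.606 ≈ 111.45 kt.
Cyclone Pabuk: ΔP = 59; V ≈ 6.3 × 59^0.621 ≈ 79.26 kt.
Difference ≈ 111.45 − 79.26 = 32.19 → 32 kt.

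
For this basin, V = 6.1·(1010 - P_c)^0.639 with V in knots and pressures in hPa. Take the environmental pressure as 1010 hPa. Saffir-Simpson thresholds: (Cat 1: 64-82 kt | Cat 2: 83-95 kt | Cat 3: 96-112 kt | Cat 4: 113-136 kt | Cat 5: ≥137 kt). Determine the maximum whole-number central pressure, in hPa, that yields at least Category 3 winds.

935 hPa

Category 3 begins at V = 96 kt.
Required ΔP = (96/6.1)^(1/0.639) = 15.738^1.565 ≈ 74.67 hPa.
P_c ≤ 1010 − 74.67 = 935.33, so the highest integer P_c is 935 hPa.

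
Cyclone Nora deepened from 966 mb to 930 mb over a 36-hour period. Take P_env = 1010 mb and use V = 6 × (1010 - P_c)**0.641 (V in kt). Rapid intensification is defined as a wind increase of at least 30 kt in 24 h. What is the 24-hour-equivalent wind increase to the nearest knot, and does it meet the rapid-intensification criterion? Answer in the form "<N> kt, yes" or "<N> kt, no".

21 kt, no

V₁: ΔP = 44, V ≈ 6 × 44^0.641 ≈ 67.86 kt.
V₂: ΔP = 80, V ≈ 6 × 80^0.641 ≈ 99.55 kt.
ΔV over 36 h = 31.69 kt → 24 h equivalent = 31.69 × 24/36 ≈ 21.13 kt.
21 kt < 30 kt ⇒ not rapid intensification.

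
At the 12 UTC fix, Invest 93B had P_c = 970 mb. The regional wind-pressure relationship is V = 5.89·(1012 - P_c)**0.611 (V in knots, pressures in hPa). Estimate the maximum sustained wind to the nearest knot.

ΔP = 1012 − 970 = 42 mb.
42^0.611 ≈ 9.813.
V ≈ 5.89 × 9.813 ≈ 57.8 kt.

58 kt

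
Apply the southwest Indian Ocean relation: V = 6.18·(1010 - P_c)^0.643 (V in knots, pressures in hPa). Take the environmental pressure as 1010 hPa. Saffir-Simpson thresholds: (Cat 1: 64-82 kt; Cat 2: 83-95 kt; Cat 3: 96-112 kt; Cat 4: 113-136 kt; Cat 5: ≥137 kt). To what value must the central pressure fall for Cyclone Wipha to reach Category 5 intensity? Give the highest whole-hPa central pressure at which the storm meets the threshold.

886 hPa

Category 5 begins at V = 137 kt.
Required ΔP = (137/6.18)^(1/0.643) = 22.168^1.555 ≈ 123.85 hPa.
P_c ≤ 1010 − 123.85 = 886.15, so the highest integer P_c is 886 hPa.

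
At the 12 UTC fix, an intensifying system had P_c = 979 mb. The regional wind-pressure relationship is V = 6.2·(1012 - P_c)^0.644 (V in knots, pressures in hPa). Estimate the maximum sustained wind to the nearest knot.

59 kt

ΔP = 1012 − 979 = 33 mb.
33^0.644 ≈ 9.504.
V ≈ 6.2 × 9.504 ≈ 58.9 kt.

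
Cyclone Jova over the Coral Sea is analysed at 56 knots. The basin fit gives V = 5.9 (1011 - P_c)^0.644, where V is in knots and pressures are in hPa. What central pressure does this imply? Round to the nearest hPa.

978 hPa

ΔP = (V / 5.9)^(1/0.644) = (56/5.9)^1.553.
56/5.9 = 9.492; 9.492^1.553 ≈ 32.93 hPa.
P_c = 1011 − 32.93 = 978.07 ≈ 978 hPa.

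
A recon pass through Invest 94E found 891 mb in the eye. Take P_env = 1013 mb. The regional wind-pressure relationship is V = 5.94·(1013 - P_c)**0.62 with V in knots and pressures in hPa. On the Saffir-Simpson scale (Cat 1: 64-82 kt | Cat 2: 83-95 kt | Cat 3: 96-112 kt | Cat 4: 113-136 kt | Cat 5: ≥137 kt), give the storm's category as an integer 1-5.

ΔP = 1013 − 891 = 122 mb.
V ≈ 5.94 × 122^0.62 = 5.94 × 19.66 ≈ 117 kt.
117 kt falls in the Category 4 band.

4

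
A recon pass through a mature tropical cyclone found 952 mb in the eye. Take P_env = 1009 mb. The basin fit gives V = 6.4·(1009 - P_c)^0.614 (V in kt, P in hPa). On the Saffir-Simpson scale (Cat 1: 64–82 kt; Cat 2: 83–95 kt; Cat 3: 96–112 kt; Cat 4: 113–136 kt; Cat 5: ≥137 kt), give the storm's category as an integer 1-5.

1

ΔP = 1009 − 952 = 57 mb.
V ≈ 6.4 × 57^0.614 = 6.4 × 11.97 ≈ 77 kt.
77 kt falls in the Category 1 band.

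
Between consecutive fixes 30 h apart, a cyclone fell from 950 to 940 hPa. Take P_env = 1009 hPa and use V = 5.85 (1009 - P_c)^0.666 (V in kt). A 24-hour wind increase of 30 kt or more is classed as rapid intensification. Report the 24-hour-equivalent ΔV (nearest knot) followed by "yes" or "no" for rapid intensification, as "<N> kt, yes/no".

8 kt, no

V₁: ΔP = 59, V ≈ 5.85 × 59^0.666 ≈ 88.42 kt.
V₂: ΔP = 69, V ≈ 5.85 × 69^0.666 ≈ 98.14 kt.
ΔV over 30 h = 9.72 kt → 24 h equivalent = 9.72 × 24/30 ≈ 7.78 kt.
8 kt < 30 kt ⇒ not rapid intensification.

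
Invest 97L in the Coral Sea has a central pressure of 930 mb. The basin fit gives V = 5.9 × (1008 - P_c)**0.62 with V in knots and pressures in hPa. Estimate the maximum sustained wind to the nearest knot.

ΔP = 1008 − 930 = 78 mb.
78^0.62 ≈ 14.897.
V ≈ 5.9 × 14.897 ≈ 87.9 kt.

88 kt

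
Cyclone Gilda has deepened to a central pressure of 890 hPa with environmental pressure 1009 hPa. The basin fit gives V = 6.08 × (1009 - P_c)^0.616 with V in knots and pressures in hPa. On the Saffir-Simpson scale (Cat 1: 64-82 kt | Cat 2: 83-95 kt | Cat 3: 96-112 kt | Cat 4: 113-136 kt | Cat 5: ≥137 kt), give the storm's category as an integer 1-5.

ΔP = 1009 − 890 = 119 hPa.
V ≈ 6.08 × 119^0.616 = 6.08 × 18.99 ≈ 115 kt.
115 kt falls in the Category 4 band.

4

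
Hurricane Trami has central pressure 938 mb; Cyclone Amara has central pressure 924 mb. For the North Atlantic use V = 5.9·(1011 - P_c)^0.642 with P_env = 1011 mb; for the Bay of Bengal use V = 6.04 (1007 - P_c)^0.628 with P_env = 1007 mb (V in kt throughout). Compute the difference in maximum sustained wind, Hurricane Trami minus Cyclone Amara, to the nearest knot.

Hurricane Trami: ΔP = 73; V ≈ 5.9 × 73^0.642 ≈ 92.71 kt.
Cyclone Amara: ΔP = 83; V ≈ 6.04 × 83^0.628 ≈ 96.88 kt.
Difference ≈ 92.71 − 96.88 = -4.17 → -4 kt.

-4 kt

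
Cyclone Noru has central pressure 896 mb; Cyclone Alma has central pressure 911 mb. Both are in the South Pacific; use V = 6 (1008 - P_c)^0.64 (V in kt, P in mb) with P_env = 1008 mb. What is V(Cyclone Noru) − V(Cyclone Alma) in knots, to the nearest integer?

11 kt

Cyclone Noru: ΔP = 112; V ≈ 6 × 112^0.64 ≈ 122.93 kt.
Cyclone Alma: ΔP = 97; V ≈ 6 × 97^0.64 ≈ 112.12 kt.
Difference ≈ 122.93 − 112.12 = 10.81 → 11 kt.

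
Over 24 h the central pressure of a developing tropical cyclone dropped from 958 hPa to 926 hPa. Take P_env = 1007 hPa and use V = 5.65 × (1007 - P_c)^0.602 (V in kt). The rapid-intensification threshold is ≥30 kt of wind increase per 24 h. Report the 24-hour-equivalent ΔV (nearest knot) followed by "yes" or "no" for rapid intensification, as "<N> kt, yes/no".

21 kt, no

V₁: ΔP = 49, V ≈ 5.65 × 49^0.602 ≈ 58.82 kt.
V₂: ΔP = 81, V ≈ 5.65 × 81^0.602 ≈ 79.61 kt.
ΔV over 24 h = 20.79 kt → 24 h equivalent = 20.79 × 24/24 ≈ 20.79 kt.
21 kt < 30 kt ⇒ not rapid intensification.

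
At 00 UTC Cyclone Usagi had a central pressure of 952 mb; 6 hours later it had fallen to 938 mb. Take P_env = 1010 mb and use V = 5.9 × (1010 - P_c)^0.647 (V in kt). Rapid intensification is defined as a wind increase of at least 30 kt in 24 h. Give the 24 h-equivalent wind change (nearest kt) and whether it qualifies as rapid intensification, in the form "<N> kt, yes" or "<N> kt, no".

49 kt, yes

V₁: ΔP = 58, V ≈ 5.9 × 58^0.647 ≈ 81.62 kt.
V₂: ΔP = 72, V ≈ 5.9 × 72^0.647 ≈ 93.87 kt.
ΔV over 6 h = 12.25 kt → 24 h equivalent = 12.25 × 24/6 ≈ 49.00 kt.
49 kt ≥ 30 kt ⇒ rapid intensification.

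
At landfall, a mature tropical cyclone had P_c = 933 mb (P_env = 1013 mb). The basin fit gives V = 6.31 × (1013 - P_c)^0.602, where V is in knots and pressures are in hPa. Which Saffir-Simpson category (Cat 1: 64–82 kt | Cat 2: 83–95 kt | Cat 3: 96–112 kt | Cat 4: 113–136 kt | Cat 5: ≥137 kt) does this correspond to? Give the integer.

2

ΔP = 1013 − 933 = 80 mb.
V ≈ 6.31 × 80^0.602 = 6.31 × 13.98 ≈ 88 kt.
88 kt falls in the Category 2 band.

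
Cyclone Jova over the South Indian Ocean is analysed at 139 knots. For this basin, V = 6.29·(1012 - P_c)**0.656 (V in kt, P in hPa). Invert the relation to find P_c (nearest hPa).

ΔP = (V / 6.29)^(1/0.656) = (139/6.29)^1.524.
139/6.29 = 22.099; 22.099^1.524 ≈ 112.03 hPa.
P_c = 1012 − 112.03 = 899.97 ≈ 900 hPa.

900 hPa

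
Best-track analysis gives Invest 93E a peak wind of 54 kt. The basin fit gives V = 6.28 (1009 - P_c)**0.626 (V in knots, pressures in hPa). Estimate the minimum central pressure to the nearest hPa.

978 hPa

ΔP = (V / 6.28)^(1/0.626) = (54/6.28)^1.597.
54/6.28 = 8.599; 8.599^1.597 ≈ 31.10 hPa.
P_c = 1009 − 31.10 = 977.90 ≈ 978 hPa.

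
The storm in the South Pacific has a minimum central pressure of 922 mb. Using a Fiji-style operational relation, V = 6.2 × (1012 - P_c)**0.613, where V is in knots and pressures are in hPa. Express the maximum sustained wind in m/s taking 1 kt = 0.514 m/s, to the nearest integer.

ΔP = 1012 − 922 = 90 mb.
V ≈ 6.2 × 90^0.613 = 6.2 × 15.774 ≈ 97.801 kt.
97.801 × 0.514 ≈ 50.27 m/s → 50 m/s.

50 m/s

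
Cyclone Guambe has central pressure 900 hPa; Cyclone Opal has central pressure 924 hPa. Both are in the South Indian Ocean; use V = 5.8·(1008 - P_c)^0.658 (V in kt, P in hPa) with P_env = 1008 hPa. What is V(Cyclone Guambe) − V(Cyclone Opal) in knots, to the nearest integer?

19 kt

Cyclone Guambe: ΔP = 108; V ≈ 5.8 × 108^0.658 ≈ 126.31 kt.
Cyclone Opal: ΔP = 84; V ≈ 5.8 × 84^0.658 ≈ 107.05 kt.
Difference ≈ 126.31 − 107.05 = 19.26 → 19 kt.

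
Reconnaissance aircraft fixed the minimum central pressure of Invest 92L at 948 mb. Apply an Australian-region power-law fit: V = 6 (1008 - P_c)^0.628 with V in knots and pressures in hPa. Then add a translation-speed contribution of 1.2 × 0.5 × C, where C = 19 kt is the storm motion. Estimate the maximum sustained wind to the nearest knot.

90 kt

ΔP = 1008 − 948 = 60 mb.
60^0.628 ≈ 13.082.
V ≈ 6 × 13.082 ≈ 78.5 kt.
Translation term: 1.2 × 0.5 × 19 = 11.4 kt.
Corrected V ≈ 89.9 kt → 90 kt.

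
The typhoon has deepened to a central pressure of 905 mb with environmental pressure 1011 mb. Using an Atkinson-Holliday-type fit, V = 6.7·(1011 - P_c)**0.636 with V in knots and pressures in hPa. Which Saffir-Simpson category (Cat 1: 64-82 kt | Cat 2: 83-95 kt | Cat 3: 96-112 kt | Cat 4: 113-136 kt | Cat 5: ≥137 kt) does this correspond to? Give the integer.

ΔP = 1011 − 905 = 106 mb.
V ≈ 6.7 × 106^0.636 = 6.7 × 19.41 ≈ 130 kt.
130 kt falls in the Category 4 band.

4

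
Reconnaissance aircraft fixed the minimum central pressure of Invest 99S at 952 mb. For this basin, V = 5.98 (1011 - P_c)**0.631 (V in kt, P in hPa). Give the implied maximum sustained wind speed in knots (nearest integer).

ΔP = 1011 − 952 = 59 mb.
59^0.631 ≈ 13.104.
V ≈ 5.98 × 13.104 ≈ 78.4 kt.

78 kt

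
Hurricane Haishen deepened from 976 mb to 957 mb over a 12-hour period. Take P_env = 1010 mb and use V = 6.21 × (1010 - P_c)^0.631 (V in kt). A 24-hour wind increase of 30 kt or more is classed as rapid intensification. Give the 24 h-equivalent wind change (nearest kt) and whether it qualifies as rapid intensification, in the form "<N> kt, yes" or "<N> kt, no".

37 kt, yes

V₁: ΔP = 34, V ≈ 6.21 × 34^0.631 ≈ 57.47 kt.
V₂: ΔP = 53, V ≈ 6.21 × 53^0.631 ≈ 76.05 kt.
ΔV over 12 h = 18.58 kt → 24 h equivalent = 18.58 × 24/12 ≈ 37.16 kt.
37 kt ≥ 30 kt ⇒ rapid intensification.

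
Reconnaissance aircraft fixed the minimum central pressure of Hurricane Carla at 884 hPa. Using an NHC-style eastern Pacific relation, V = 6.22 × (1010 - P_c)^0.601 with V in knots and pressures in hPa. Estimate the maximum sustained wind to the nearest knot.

114 kt

ΔP = 1010 − 884 = 126 hPa.
126^0.601 ≈ 18.295.
V ≈ 6.22 × 18.295 ≈ 113.8 kt.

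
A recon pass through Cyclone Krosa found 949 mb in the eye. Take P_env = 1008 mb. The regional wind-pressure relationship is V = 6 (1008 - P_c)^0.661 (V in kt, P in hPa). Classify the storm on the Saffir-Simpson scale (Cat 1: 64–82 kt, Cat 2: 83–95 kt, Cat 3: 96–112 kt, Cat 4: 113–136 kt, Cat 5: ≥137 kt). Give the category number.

2

ΔP = 1008 − 949 = 59 mb.
V ≈ 6 × 59^0.661 = 6 × 14.81 ≈ 89 kt.
89 kt falls in the Category 2 band.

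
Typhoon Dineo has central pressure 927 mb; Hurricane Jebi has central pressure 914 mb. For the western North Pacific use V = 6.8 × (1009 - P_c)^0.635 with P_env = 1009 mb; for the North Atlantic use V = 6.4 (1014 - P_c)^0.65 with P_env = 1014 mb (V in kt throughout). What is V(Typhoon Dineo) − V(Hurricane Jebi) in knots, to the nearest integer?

Typhoon Dineo: ΔP = 82; V ≈ 6.8 × 82^0.635 ≈ 111.63 kt.
Hurricane Jebi: ΔP = 100; V ≈ 6.4 × 100^0.65 ≈ 127.70 kt.
Difference ≈ 111.63 − 127.70 = -16.07 → -16 kt.

-16 kt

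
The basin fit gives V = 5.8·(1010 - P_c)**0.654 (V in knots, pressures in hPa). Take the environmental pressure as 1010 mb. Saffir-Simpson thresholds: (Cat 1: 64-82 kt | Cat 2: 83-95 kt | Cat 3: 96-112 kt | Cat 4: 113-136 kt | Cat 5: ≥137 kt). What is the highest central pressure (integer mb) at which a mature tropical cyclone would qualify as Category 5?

Category 5 begins at V = 137 kt.
Required ΔP = (137/5.8)^(1/0.654) = 23.621^1.529 ≈ 125.84 mb.
P_c ≤ 1010 − 125.84 = 884.16, so the highest integer P_c is 884 mb.

884 mb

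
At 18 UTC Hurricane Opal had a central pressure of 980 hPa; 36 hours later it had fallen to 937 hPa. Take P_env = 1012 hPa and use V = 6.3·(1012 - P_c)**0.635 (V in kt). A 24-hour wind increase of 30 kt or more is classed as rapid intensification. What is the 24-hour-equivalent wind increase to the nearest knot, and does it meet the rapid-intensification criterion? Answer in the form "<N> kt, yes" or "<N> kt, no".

V₁: ΔP = 32, V ≈ 6.3 × 32^0.635 ≈ 56.90 kt.
V₂: ΔP = 75, V ≈ 6.3 × 75^0.635 ≈ 97.72 kt.
ΔV over 36 h = 40.82 kt → 24 h equivalent = 40.82 × 24/36 ≈ 27.21 kt.
27 kt < 30 kt ⇒ not rapid intensification.

27 kt, no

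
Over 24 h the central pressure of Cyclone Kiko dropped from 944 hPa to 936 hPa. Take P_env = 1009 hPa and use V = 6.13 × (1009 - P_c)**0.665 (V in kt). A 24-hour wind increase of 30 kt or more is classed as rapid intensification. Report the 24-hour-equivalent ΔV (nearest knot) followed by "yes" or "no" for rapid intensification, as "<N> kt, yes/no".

8 kt, no

V₁: ΔP = 65, V ≈ 6.13 × 65^0.665 ≈ 98.41 kt.
V₂: ΔP = 73, V ≈ 6.13 × 73^0.665 ≈ 106.31 kt.
ΔV over 24 h = 7.90 kt → 24 h equivalent = 7.90 × 24/24 ≈ 7.90 kt.
8 kt < 30 kt ⇒ not rapid intensification.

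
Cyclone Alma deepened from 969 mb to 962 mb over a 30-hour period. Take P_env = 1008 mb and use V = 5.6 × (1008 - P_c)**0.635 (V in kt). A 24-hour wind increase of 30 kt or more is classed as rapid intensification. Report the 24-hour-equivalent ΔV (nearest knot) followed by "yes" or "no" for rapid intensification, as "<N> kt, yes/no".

5 kt, no

V₁: ΔP = 39, V ≈ 5.6 × 39^0.635 ≈ 57.35 kt.
V₂: ΔP = 46, V ≈ 5.6 × 46^0.635 ≈ 63.69 kt.
ΔV over 30 h = 6.34 kt → 24 h equivalent = 6.34 × 24/30 ≈ 5.07 kt.
5 kt < 30 kt ⇒ not rapid intensification.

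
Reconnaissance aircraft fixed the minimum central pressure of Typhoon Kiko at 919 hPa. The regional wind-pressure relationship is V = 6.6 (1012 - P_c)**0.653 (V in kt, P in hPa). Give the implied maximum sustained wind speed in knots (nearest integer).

ΔP = 1012 − 919 = 93 hPa.
93^0.653 ≈ 19.294.
V ≈ 6.6 × 19.294 ≈ 127.3 kt.

127 kt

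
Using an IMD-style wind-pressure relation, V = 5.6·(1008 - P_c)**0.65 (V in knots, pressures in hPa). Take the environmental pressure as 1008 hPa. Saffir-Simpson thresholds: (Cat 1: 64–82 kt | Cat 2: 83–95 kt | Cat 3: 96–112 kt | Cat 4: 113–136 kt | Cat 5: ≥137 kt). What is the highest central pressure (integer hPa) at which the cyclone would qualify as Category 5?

871 hPa

Category 5 begins at V = 137 kt.
Required ΔP = (137/5.6)^(1/0.65) = 24.464^1.538 ≈ 136.84 hPa.
P_c ≤ 1008 − 136.84 = 871.16, so the highest integer P_c is 871 hPa.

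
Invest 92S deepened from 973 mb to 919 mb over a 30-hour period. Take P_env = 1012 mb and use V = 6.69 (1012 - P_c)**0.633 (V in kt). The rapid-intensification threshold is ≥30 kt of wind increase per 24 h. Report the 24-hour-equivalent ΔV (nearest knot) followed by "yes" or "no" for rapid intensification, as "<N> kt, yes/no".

40 kt, yes

V₁: ΔP = 39, V ≈ 6.69 × 39^0.633 ≈ 68.01 kt.
V₂: ΔP = 93, V ≈ 6.69 × 93^0.633 ≈ 117.89 kt.
ΔV over 30 h = 49.88 kt → 24 h equivalent = 49.88 × 24/30 ≈ 39.90 kt.
40 kt ≥ 30 kt ⇒ rapid intensification.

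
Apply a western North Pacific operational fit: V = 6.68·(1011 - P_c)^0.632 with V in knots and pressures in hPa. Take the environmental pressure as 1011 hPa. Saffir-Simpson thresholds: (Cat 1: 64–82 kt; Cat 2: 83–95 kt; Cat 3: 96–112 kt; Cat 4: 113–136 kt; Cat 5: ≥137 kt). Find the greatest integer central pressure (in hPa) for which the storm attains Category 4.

Category 4 begins at V = 113 kt.
Required ΔP = (113/6.68)^(1/0.632) = 16.916^1.582 ≈ 87.80 hPa.
P_c ≤ 1011 − 87.80 = 923.20, so the highest integer P_c is 923 hPa.

923 hPa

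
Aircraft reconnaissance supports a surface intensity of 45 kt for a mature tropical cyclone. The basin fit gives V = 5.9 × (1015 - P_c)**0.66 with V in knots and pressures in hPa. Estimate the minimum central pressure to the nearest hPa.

ΔP = (V / 5.9)^(1/0.66) = (45/5.9)^1.515.
45/5.9 = 7.627; 7.627^1.515 ≈ 21.72 hPa.
P_c = 1015 − 21.72 = 993.28 ≈ 993 hPa.

993 hPa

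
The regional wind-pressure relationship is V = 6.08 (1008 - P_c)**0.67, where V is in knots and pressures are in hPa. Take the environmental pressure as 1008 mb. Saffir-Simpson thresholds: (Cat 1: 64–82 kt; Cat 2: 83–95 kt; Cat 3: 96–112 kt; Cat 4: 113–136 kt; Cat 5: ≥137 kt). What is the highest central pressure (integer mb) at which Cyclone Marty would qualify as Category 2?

958 mb

Category 2 begins at V = 83 kt.
Required ΔP = (83/6.08)^(1/0.67) = 13.651^1.493 ≈ 49.46 mb.
P_c ≤ 1008 − 49.46 = 958.54, so the highest integer P_c is 958 mb.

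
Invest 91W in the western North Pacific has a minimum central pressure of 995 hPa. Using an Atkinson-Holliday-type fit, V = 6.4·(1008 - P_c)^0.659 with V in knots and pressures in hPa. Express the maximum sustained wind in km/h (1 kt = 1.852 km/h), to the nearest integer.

64 km/h

ΔP = 1008 − 995 = 13 hPa.
V ≈ 6.4 × 13^0.659 = 6.4 × 5.421 ≈ 34.695 kt.
34.695 × 1.852 ≈ 64.26 km/h → 64 km/h.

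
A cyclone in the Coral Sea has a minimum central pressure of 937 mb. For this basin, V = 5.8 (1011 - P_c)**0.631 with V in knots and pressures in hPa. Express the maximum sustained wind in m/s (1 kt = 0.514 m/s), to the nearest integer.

45 m/s

ΔP = 1011 − 937 = 74 mb.
V ≈ 5.8 × 74^0.631 = 5.8 × 15.118 ≈ 87.683 kt.
87.683 × 0.514 ≈ 45.07 m/s → 45 m/s.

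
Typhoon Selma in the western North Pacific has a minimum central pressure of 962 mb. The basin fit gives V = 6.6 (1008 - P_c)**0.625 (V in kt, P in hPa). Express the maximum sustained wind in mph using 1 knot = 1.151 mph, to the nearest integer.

ΔP = 1008 − 962 = 46 mb.
V ≈ 6.6 × 46^0.625 = 6.6 × 10.945 ≈ 72.238 kt.
72.238 × 1.151 ≈ 83.15 mph → 83 mph.

83 mph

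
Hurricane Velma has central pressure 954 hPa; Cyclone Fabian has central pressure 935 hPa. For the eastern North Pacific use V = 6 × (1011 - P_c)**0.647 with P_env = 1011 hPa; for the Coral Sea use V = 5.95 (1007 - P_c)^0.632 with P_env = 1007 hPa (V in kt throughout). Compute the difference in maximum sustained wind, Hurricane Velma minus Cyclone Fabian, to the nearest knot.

-7 kt

Hurricane Velma: ΔP = 57; V ≈ 6 × 57^0.647 ≈ 82.07 kt.
Cyclone Fabian: ΔP = 72; V ≈ 5.95 × 72^0.632 ≈ 88.79 kt.
Difference ≈ 82.07 − 88.79 = -6.72 → -7 kt.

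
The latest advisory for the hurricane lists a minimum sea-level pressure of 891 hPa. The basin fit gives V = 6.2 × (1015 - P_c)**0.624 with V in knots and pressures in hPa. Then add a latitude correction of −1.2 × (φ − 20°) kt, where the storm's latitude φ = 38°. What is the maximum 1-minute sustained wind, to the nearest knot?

104 kt

ΔP = 1015 − 891 = 124 hPa.
124^0.624 ≈ 20.244.
V ≈ 6.2 × 20.244 ≈ 125.5 kt.
Latitude correction: −1.2 × (38 − 20) = -21.6 kt.
Corrected V ≈ 103.9 kt → 104 kt.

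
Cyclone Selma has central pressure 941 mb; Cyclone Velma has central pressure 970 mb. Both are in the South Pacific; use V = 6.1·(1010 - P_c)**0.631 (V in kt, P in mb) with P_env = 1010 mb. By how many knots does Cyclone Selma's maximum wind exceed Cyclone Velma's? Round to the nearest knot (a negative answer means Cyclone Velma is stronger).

26 kt

Cyclone Selma: ΔP = 69; V ≈ 6.1 × 69^0.631 ≈ 88.24 kt.
Cyclone Velma: ΔP = 40; V ≈ 6.1 × 40^0.631 ≈ 62.55 kt.
Difference ≈ 88.24 − 62.55 = 25.69 → 26 kt.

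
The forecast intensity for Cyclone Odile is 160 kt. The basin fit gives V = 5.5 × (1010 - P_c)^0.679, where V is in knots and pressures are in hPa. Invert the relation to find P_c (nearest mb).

867 mb

ΔP = (V / 5.5)^(1/0.679) = (160/5.5)^1.473.
160/5.5 = 29.091; 29.091^1.473 ≈ 143.14 mb.
P_c = 1010 − 143.14 = 866.86 ≈ 867 mb.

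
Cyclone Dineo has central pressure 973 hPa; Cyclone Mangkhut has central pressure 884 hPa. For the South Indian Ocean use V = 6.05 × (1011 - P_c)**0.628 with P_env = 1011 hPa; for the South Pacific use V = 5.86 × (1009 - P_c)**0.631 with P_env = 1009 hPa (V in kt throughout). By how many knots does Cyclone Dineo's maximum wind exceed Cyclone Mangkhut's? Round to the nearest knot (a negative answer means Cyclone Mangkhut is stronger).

-64 kt

Cyclone Dineo: ΔP = 38; V ≈ 6.05 × 38^0.628 ≈ 59.41 kt.
Cyclone Mangkhut: ΔP = 125; V ≈ 5.86 × 125^0.631 ≈ 123.32 kt.
Difference ≈ 59.41 − 123.32 = -63.91 → -64 kt.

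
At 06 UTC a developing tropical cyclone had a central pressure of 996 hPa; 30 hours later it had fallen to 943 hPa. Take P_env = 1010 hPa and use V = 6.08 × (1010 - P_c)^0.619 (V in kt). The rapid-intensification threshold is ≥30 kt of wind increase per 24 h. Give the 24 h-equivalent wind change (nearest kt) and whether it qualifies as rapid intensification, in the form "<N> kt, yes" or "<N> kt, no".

V₁: ΔP = 14, V ≈ 6.08 × 14^0.619 ≈ 31.14 kt.
V₂: ΔP = 67, V ≈ 6.08 × 67^0.619 ≈ 82.08 kt.
ΔV over 30 h = 50.94 kt → 24 h equivalent = 50.94 × 24/30 ≈ 40.75 kt.
41 kt ≥ 30 kt ⇒ rapid intensification.

41 kt, yes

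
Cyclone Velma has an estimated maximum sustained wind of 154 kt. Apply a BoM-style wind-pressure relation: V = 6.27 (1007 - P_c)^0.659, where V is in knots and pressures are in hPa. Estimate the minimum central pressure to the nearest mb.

878 mb

ΔP = (V / 6.27)^(1/0.659) = (154/6.27)^1.517.
154/6.27 = 24.561; 24.561^1.517 ≈ 128.72 mb.
P_c = 1007 − 128.72 = 878.28 ≈ 878 mb.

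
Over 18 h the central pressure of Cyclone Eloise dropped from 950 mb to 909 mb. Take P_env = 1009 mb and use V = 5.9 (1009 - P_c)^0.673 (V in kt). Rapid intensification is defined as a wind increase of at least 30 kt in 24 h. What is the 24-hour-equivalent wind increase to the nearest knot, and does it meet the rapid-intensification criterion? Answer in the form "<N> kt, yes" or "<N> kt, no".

V₁: ΔP = 59, V ≈ 5.9 × 59^0.673 ≈ 91.76 kt.
V₂: ΔP = 100, V ≈ 5.9 × 100^0.673 ≈ 130.87 kt.
ΔV over 18 h = 39.11 kt → 24 h equivalent = 39.11 × 24/18 ≈ 52.15 kt.
52 kt ≥ 30 kt ⇒ rapid intensification.

52 kt, yes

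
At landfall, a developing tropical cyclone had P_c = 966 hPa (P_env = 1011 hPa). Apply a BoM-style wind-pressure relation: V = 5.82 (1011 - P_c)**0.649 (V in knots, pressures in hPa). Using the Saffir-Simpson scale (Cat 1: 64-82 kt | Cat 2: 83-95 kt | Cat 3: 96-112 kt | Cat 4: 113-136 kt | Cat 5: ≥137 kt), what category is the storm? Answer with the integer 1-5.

1

ΔP = 1011 − 966 = 45 hPa.
V ≈ 5.82 × 45^0.649 = 5.82 × 11.83 ≈ 69 kt.
69 kt falls in the Category 1 band.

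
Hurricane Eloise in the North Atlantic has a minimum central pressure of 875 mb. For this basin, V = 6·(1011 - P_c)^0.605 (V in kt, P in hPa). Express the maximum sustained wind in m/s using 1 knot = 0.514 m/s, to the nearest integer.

60 m/s

ΔP = 1011 − 875 = 136 mb.
V ≈ 6 × 136^0.605 = 6 × 19.534 ≈ 117.204 kt.
117.204 × 0.514 ≈ 60.24 m/s → 60 m/s.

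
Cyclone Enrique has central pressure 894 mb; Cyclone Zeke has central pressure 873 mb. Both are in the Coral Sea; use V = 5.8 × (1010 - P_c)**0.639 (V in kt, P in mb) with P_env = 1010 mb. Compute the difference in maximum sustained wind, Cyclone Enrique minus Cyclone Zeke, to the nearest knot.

Cyclone Enrique: ΔP = 116; V ≈ 5.8 × 116^0.639 ≈ 120.95 kt.
Cyclone Zeke: ΔP = 137; V ≈ 5.8 × 137^0.639 ≈ 134.52 kt.
Difference ≈ 120.95 − 134.52 = -13.57 → -14 kt.

-14 kt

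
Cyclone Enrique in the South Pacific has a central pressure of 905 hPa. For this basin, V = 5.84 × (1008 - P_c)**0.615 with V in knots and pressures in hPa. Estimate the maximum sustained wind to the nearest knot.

101 kt

ΔP = 1008 − 905 = 103 hPa.
103^0.615 ≈ 17.294.
V ≈ 5.84 × 17.294 ≈ 101.0 kt.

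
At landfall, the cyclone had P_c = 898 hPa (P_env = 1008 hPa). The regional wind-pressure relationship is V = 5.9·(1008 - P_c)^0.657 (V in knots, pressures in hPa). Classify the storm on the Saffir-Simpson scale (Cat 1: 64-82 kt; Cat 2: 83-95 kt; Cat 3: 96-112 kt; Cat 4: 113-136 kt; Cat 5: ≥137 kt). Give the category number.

ΔP = 1008 − 898 = 110 hPa.
V ≈ 5.9 × 110^0.657 = 5.9 × 21.94 ≈ 129 kt.
129 kt falls in the Category 4 band.

4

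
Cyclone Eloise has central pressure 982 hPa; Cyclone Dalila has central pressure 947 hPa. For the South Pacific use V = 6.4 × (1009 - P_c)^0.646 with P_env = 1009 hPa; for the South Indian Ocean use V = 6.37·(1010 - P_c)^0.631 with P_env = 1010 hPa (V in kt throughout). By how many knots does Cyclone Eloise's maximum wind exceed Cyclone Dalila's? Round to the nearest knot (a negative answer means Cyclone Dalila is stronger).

-33 kt

Cyclone Eloise: ΔP = 27; V ≈ 6.4 × 27^0.646 ≈ 53.81 kt.
Cyclone Dalila: ΔP = 63; V ≈ 6.37 × 63^0.631 ≈ 87.00 kt.
Difference ≈ 53.81 − 87.00 = -33.19 → -33 kt.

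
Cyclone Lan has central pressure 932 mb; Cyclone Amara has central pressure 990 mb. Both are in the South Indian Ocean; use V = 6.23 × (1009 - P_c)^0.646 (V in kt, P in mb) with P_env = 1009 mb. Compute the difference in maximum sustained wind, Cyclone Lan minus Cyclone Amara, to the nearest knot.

Cyclone Lan: ΔP = 77; V ≈ 6.23 × 77^0.646 ≈ 103.08 kt.
Cyclone Amara: ΔP = 19; V ≈ 6.23 × 19^0.646 ≈ 41.74 kt.
Difference ≈ 103.08 − 41.74 = 61.34 → 61 kt.

61 kt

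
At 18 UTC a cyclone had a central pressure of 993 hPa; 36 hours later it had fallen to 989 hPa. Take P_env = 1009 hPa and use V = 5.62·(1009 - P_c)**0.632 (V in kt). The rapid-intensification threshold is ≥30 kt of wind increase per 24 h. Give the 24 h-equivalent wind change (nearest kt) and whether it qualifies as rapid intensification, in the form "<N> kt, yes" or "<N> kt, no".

V₁: ΔP = 16, V ≈ 5.62 × 16^0.632 ≈ 32.41 kt.
V₂: ΔP = 20, V ≈ 5.62 × 20^0.632 ≈ 37.32 kt.
ΔV over 36 h = 4.91 kt → 24 h equivalent = 4.91 × 24/36 ≈ 3.27 kt.
3 kt < 30 kt ⇒ not rapid intensification.

3 kt, no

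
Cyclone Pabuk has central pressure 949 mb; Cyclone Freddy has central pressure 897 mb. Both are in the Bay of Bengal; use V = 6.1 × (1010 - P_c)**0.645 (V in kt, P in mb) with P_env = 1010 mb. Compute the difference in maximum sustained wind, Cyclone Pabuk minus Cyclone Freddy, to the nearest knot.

Cyclone Pabuk: ΔP = 61; V ≈ 6.1 × 61^0.645 ≈ 86.47 kt.
Cyclone Freddy: ΔP = 113; V ≈ 6.1 × 113^0.645 ≈ 128.70 kt.
Difference ≈ 86.47 − 128.70 = -42.23 → -42 kt.

-42 kt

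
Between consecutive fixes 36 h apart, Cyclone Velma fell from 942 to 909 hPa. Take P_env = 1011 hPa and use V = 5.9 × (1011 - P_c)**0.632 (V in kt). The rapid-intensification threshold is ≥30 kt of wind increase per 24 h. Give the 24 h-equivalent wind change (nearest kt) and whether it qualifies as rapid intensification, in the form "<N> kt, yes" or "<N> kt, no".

16 kt, no

V₁: ΔP = 69, V ≈ 5.9 × 69^0.632 ≈ 85.70 kt.
V₂: ΔP = 102, V ≈ 5.9 × 102^0.632 ≈ 109.72 kt.
ΔV over 36 h = 24.02 kt → 24 h equivalent = 24.02 × 24/36 ≈ 16.01 kt.
16 kt < 30 kt ⇒ not rapid intensification.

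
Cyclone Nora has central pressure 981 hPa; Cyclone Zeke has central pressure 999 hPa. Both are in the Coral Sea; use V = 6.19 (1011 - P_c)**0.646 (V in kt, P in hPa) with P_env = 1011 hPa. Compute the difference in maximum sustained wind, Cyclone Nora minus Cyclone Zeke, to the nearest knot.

25 kt

Cyclone Nora: ΔP = 30; V ≈ 6.19 × 30^0.646 ≈ 55.71 kt.
Cyclone Zeke: ΔP = 12; V ≈ 6.19 × 12^0.646 ≈ 30.82 kt.
Difference ≈ 55.71 − 30.82 = 24.89 → 25 kt.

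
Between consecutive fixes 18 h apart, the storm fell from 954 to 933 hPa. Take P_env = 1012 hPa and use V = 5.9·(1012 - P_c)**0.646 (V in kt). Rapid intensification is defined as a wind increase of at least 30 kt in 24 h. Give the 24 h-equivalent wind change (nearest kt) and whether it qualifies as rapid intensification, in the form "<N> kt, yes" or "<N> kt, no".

V₁: ΔP = 58, V ≈ 5.9 × 58^0.646 ≈ 81.29 kt.
V₂: ΔP = 79, V ≈ 5.9 × 79^0.646 ≈ 99.25 kt.
ΔV over 18 h = 17.96 kt → 24 h equivalent = 17.96 × 24/18 ≈ 23.95 kt.
24 kt < 30 kt ⇒ not rapid intensification.

24 kt, no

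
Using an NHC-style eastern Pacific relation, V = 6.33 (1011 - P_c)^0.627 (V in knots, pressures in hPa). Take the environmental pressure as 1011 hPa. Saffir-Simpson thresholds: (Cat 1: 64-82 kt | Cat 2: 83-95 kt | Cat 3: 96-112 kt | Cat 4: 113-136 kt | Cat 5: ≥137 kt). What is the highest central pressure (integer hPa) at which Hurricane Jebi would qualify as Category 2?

Category 2 begins at V = 83 kt.
Required ΔP = (83/6.33)^(1/0.627) = 13.112^1.595 ≈ 60.61 hPa.
P_c ≤ 1011 − 60.61 = 950.39, so the highest integer P_c is 950 hPa.

950 hPa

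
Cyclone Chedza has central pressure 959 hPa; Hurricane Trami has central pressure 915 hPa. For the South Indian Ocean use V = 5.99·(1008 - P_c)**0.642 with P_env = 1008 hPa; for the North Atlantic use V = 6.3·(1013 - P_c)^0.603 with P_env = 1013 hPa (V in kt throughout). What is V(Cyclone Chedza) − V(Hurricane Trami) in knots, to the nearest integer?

-27 kt

Cyclone Chedza: ΔP = 49; V ≈ 5.99 × 49^0.642 ≈ 72.87 kt.
Hurricane Trami: ΔP = 98; V ≈ 6.3 × 98^0.603 ≈ 100.01 kt.
Difference ≈ 72.87 − 100.01 = -27.14 → -27 kt.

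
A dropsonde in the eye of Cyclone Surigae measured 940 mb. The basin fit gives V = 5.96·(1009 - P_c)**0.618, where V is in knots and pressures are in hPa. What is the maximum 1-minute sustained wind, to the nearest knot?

ΔP = 1009 − 940 = 69 mb.
69^0.618 ≈ 13.690.
V ≈ 5.96 × 13.690 ≈ 81.6 kt.

82 kt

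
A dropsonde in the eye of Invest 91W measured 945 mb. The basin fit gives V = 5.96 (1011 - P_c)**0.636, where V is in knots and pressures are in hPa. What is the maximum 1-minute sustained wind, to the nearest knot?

ΔP = 1011 − 945 = 66 mb.
66^0.636 ≈ 14.362.
V ≈ 5.96 × 14.362 ≈ 85.6 kt.

86 kt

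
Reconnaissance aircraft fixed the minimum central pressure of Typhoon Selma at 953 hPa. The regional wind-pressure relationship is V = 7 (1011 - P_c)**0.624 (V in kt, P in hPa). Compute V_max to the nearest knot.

88 kt

ΔP = 1011 − 953 = 58 hPa.
58^0.624 ≈ 12.600.
V ≈ 7 × 12.600 ≈ 88.2 kt.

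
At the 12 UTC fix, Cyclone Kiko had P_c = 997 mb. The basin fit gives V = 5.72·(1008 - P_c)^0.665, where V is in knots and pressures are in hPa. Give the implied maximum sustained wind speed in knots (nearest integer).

ΔP = 1008 − 997 = 11 mb.
11^0.665 ≈ 4.926.
V ≈ 5.72 × 4.926 ≈ 28.2 kt.

28 kt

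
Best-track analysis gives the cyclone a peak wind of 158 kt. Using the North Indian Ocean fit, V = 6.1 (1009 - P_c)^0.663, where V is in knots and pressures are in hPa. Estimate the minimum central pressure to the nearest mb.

ΔP = (V / 6.1)^(1/0.663) = (158/6.1)^1.508.
158/6.1 = 25.902; 25.902^1.508 ≈ 135.43 mb.
P_c = 1009 − 135.43 = 873.57 ≈ 874 mb.

874 mb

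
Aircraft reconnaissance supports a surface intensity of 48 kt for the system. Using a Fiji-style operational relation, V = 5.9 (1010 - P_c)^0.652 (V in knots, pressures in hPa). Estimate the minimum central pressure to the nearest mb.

985 mb

ΔP = (V / 5.9)^(1/0.652) = (48/5.9)^1.534.
48/5.9 = 8.136; 8.136^1.534 ≈ 24.91 mb.
P_c = 1010 − 24.91 = 985.09 ≈ 985 mb.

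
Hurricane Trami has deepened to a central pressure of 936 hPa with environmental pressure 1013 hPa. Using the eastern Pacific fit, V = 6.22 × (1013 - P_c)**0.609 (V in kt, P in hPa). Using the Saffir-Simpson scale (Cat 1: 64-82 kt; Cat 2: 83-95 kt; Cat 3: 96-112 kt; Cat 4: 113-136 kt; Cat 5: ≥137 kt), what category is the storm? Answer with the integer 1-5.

ΔP = 1013 − 936 = 77 hPa.
V ≈ 6.22 × 77^0.609 = 6.22 × 14.09 ≈ 88 kt.
88 kt falls in the Category 2 band.

2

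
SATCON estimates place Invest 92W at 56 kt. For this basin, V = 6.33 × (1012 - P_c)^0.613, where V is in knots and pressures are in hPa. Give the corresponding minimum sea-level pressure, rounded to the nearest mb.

977 mb

ΔP = (V / 6.33)^(1/0.613) = (56/6.33)^1.631.
56/6.33 = 8.847; 8.847^1.631 ≈ 35.04 mb.
P_c = 1012 − 35.04 = 976.96 ≈ 977 mb.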